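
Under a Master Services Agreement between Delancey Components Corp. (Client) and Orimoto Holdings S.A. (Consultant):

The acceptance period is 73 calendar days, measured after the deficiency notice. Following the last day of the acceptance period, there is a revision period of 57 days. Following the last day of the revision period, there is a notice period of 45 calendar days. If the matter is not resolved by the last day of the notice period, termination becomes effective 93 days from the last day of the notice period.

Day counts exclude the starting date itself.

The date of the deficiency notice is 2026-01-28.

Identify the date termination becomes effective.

2026-10-23

The last day of the acceptance period: 2026-01-28 + 73 days = 2026-04-11.
The last day of the revision period: 2026-04-11 + 57 days = 2026-06-07.
The last day of the notice period: 2026-06-07 + 45 days = 2026-07-22.
The date termination becomes effective: 2026-07-22 + 93 days = 2026-10-23.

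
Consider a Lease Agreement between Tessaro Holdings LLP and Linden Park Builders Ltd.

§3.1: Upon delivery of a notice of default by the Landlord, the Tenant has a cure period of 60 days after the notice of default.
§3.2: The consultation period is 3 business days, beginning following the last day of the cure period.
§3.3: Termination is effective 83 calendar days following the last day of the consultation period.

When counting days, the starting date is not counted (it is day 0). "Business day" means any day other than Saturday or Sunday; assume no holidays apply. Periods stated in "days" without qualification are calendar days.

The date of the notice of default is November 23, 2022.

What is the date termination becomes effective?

The last day of the cure period: 60 calendar days after November 23, 2022 is January 22, 2023.
The last day of the consultation period: 3 business days after Sunday, January 22, 2023, skipping weekends — Jan 23, Jan 24, Jan 25 — lands on Wednesday, January 25, 2023.
The date termination becomes effective: January 25, 2023 + 83 days = April 18, 2023.

April 18, 2023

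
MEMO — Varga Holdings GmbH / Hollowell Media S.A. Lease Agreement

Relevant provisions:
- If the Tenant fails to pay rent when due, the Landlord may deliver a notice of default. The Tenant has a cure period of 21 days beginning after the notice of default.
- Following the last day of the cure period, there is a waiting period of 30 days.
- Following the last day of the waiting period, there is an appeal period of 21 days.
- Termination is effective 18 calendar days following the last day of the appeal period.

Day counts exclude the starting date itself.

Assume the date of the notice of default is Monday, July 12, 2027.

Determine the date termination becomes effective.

October 10, 2027

The last day of the cure period: 21 calendar days after July 12, 2027 is August 2, 2027.
The last day of the waiting period: August 2, 2027 + 30 days = September 1, 2027.
The last day of the appeal period: 21 calendar days after September 1, 2027 is September 22, 2027.
Adding 18 calendar days to September 22, 2027 gives October 10, 2027, which is the date termination becomes effective.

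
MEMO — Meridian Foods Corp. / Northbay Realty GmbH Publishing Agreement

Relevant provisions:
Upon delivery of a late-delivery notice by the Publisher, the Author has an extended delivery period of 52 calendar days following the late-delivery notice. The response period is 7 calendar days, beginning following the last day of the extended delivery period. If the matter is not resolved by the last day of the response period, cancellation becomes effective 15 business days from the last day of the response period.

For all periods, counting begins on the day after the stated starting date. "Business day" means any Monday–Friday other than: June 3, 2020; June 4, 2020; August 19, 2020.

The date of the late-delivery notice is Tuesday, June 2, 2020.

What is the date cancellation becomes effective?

Adding 52 calendar days to June 2, 2020 gives July 24, 2020, which is the last day of the extended delivery period.
Adding 7 calendar days to July 24, 2020 gives July 31, 2020, which is the last day of the response period.
From Friday, July 31, 2020, 15 business days (Aug 3, Aug 4, Aug 5, Aug 6, …, Aug 20, Aug 21, Aug 24, skipping weekends and the listed holiday on Aug 19) brings us to Monday, August 24, 2020, which is the date cancellation becomes effective.

August 24, 2020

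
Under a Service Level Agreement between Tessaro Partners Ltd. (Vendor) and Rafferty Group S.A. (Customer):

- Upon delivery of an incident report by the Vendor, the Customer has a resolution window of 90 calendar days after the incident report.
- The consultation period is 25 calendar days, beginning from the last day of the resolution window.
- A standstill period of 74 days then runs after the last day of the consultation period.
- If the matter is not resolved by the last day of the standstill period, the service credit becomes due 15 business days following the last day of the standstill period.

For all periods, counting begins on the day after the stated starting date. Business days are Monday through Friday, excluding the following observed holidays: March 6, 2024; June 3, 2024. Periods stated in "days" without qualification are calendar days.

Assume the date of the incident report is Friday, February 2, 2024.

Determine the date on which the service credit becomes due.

August 30, 2024

The last day of the resolution window: February 2, 2024 + 90 days = May 2, 2024.
Adding 25 calendar days to May 2, 2024 gives May 27, 2024, which is the last day of the consultation period.
The last day of the standstill period: May 27, 2024 + 74 days = August 9, 2024.
From Friday, August 9, 2024, 15 business days (Aug 12, Aug 13, Aug 14, Aug 15, …, Aug 28, Aug 29, Aug 30, skipping weekends) brings us to Friday, August 30, 2024, which is the date on which the service credit becomes due.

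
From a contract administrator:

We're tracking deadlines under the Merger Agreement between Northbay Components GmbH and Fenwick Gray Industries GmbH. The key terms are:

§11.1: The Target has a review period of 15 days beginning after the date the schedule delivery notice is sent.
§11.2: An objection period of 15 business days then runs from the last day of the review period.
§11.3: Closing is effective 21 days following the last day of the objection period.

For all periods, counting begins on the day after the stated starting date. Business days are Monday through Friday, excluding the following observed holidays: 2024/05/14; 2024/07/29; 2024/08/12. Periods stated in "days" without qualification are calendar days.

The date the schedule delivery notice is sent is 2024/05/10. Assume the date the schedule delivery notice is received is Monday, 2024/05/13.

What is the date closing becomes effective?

Adding 15 calendar days to 2024/05/10 gives 2024/05/25, which is the last day of the review period.
The last day of the objection period: 15 business days after Saturday, 2024/05/25, skipping weekends — May 27, May 28, May 29, May 30, …, Jun 12, Jun 13, Jun 14 — lands on Friday, 2024/06/14.
Adding 21 calendar days to 2024/06/14 gives 2024/07/05, which is the date closing becomes effective.

2024/07/05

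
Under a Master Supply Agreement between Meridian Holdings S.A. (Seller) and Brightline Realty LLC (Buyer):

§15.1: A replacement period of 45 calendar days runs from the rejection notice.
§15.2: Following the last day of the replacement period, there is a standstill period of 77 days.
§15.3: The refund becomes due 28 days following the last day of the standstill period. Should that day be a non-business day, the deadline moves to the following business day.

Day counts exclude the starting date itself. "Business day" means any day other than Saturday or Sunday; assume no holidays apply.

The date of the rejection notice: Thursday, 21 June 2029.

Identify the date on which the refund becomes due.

19 November 2029

The last day of the replacement period: 21 June 2029 + 45 days = 5 August 2029.
The last day of the standstill period: 77 calendar days after 5 August 2029 is 21 October 2029.
Adding 28 calendar days to 21 October 2029 gives 18 November 2029, which is the date on which the refund becomes due. That falls on a Sunday, so it rolls to the next business day, Monday, 19 November 2029.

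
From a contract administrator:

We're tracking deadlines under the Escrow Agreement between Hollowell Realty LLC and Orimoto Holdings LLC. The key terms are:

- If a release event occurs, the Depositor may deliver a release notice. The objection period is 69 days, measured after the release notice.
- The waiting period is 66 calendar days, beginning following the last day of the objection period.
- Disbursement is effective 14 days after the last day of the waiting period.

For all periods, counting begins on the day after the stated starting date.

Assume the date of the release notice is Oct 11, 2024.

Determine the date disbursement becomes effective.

Mar 9, 2025

Adding 69 calendar days to Oct 11, 2024 gives Dec 19, 2024, which is the last day of the objection period.
The last day of the waiting period: Dec 19, 2024 + 66 days = Feb 23, 2025.
The date disbursement becomes effective: Feb 23, 2025 + 14 days = Mar 9, 2025.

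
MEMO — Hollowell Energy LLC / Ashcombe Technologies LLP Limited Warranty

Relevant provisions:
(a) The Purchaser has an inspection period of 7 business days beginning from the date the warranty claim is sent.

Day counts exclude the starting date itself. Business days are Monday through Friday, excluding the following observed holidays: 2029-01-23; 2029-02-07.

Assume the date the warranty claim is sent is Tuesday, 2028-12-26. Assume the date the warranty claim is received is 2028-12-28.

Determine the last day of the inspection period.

From Tuesday, 2028-12-26, 7 business days (Dec 27, Dec 28, Dec 29, Jan 1, Jan 2, Jan 3, Jan 4, skipping weekends) brings us to Thursday, 2029-01-04, which is the last day of the inspection period.

2029-01-04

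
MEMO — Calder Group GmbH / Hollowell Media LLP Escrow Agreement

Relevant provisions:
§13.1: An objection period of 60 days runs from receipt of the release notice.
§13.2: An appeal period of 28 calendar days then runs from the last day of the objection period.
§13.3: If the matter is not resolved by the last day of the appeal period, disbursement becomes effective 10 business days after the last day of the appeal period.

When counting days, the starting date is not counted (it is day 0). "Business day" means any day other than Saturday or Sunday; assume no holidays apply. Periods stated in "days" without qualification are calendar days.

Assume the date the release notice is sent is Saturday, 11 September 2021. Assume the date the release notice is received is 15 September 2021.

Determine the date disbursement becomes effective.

Adding 60 calendar days to 15 September 2021 gives 14 November 2021, which is the last day of the objection period.
Adding 28 calendar days to 14 November 2021 gives 12 December 2021, which is the last day of the appeal period.
The date disbursement becomes effective: 10 business days after Sunday, 12 December 2021, skipping weekends — Dec 13, Dec 14, Dec 15, Dec 16, Dec 17, Dec 20, Dec 21, Dec 22, Dec 23, Dec 24 — lands on Friday, 24 December 2021.

24 December 2021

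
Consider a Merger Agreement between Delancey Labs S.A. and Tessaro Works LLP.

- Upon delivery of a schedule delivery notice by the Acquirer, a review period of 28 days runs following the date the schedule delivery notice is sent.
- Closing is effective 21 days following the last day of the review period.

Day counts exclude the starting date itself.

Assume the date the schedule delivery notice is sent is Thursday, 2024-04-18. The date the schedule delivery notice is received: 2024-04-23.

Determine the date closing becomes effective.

2024-06-06

Adding 28 calendar days to 2024-04-18 gives 2024-05-16, which is the last day of the review period.
The date closing becomes effective: 21 calendar days after 2024-05-16 is 2024-06-06.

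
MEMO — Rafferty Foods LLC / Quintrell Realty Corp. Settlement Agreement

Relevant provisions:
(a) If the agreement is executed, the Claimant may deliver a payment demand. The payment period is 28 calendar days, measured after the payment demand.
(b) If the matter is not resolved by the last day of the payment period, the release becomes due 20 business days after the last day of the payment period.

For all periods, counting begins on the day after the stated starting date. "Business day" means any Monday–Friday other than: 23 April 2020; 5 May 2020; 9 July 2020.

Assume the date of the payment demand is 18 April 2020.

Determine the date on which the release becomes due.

Adding 28 calendar days to 18 April 2020 gives 16 May 2020, which is the last day of the payment period.
The date on which the release becomes due: 20 business days after Saturday, 16 May 2020, skipping weekends — May 18, May 19, May 20, May 21, …, Jun 10, Jun 11, Jun 12 — lands on Friday, 12 June 2020.

12 June 2020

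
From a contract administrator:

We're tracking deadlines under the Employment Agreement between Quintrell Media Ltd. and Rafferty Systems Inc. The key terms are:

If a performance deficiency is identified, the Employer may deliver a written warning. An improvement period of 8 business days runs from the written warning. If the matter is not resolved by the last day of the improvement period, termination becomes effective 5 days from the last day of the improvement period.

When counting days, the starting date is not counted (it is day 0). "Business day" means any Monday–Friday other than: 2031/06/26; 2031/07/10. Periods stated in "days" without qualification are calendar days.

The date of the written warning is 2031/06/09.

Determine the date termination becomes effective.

2031/06/24

The last day of the improvement period: 8 business days after Monday, 2031/06/09, skipping weekends — Jun 10, Jun 11, Jun 12, Jun 13, Jun 16, Jun 17, Jun 18, Jun 19 — lands on Thursday, 2031/06/19.
The date termination becomes effective: 5 calendar days after 2031/06/19 is 2031/06/24.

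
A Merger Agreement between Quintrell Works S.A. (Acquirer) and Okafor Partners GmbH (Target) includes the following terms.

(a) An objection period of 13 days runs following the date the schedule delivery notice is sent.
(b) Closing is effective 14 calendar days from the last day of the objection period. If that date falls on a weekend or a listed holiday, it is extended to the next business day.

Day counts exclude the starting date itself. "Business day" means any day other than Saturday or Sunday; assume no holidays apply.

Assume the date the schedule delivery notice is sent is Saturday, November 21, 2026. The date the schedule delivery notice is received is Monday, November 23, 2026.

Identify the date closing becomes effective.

The last day of the objection period: November 21, 2026 + 13 days = December 4, 2026.
The date closing becomes effective: December 4, 2026 + 14 days = December 18, 2026. December 18, 2026 is a Friday, so no roll-forward applies.

December 18, 2026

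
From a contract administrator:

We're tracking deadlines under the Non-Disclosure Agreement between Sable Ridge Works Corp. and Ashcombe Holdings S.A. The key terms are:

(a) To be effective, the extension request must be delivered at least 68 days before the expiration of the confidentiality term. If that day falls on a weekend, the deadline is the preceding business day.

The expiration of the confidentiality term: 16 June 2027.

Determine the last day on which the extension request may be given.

9 April 2027

16 June 2027 minus 68 days is 9 April 2027. That is a Friday, so no adjustment is needed.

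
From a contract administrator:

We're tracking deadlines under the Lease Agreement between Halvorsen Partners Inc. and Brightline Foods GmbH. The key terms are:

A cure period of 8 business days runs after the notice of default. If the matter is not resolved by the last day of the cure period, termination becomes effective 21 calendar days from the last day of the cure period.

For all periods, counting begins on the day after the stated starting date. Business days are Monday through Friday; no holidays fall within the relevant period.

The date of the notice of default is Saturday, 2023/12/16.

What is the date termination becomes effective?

The last day of the cure period: counting 8 business days from Saturday, 2023/12/16 (Dec 18, Dec 19, Dec 20, Dec 21, Dec 22, Dec 25, Dec 26, Dec 27, skipping weekends) reaches Wednesday, 2023/12/27.
The date termination becomes effective: 21 calendar days after 2023/12/27 is 2024/01/17.

2024/01/17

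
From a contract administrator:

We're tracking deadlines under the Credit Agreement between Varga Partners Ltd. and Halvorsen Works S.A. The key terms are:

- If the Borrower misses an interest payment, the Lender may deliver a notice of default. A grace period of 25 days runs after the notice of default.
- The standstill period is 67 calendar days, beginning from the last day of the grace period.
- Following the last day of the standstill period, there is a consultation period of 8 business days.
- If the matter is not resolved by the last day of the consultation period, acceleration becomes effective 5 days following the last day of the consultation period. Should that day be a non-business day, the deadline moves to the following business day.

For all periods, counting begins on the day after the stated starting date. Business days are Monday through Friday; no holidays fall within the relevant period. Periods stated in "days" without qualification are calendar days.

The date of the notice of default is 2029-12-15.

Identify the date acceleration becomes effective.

The last day of the grace period: 25 calendar days after 2029-12-15 is 2030-01-09.
The last day of the standstill period: 2030-01-09 + 67 days = 2030-03-17.
The last day of the consultation period: 8 business days after Sunday, 2030-03-17, skipping weekends — Mar 18, Mar 19, Mar 20, Mar 21, Mar 22, Mar 25, Mar 26, Mar 27 — lands on Wednesday, 2030-03-27.
Adding 5 calendar days to 2030-03-27 gives 2030-04-01, which is the date acceleration becomes effective. 2030-04-01 is a Monday, so no roll-forward applies.

2030-04-01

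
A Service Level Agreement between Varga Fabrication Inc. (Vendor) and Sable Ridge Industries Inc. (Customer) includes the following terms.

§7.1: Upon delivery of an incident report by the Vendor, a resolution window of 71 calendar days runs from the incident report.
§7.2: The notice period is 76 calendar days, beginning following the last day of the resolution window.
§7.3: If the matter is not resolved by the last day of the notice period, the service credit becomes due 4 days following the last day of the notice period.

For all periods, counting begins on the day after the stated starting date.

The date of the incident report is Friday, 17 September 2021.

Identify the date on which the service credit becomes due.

The last day of the resolution window: 71 calendar days after 17 September 2021 is 27 November 2021.
The last day of the notice period: 76 calendar days after 27 November 2021 is 11 February 2022.
The date on which the service credit becomes due: 11 February 2022 + 4 days = 15 February 2022.

15 February 2022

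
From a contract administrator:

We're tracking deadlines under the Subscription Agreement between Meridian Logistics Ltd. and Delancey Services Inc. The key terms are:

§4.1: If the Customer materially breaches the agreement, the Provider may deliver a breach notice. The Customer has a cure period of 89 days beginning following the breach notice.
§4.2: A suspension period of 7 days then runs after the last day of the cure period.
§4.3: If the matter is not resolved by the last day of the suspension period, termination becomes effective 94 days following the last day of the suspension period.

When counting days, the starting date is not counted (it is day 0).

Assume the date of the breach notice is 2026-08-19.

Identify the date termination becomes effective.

2027-02-25

The last day of the cure period: 89 calendar days after 2026-08-19 is 2026-11-16.
The last day of the suspension period: 7 calendar days after 2026-11-16 is 2026-11-23.
The date termination becomes effective: 94 calendar days after 2026-11-23 is 2027-02-25.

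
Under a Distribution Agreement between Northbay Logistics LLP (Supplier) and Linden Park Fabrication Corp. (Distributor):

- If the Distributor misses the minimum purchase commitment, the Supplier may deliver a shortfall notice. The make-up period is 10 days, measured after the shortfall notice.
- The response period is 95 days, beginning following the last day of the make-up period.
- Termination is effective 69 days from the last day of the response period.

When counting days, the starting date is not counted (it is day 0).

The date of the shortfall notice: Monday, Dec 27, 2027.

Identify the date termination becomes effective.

Jun 18, 2028

The last day of the make-up period: Dec 27, 2027 + 10 days = Jan 6, 2028.
The last day of the response period: Jan 6, 2028 + 95 days = Apr 10, 2028.
Adding 69 calendar days to Apr 10, 2028 gives Jun 18, 2028, which is the date termination becomes effective.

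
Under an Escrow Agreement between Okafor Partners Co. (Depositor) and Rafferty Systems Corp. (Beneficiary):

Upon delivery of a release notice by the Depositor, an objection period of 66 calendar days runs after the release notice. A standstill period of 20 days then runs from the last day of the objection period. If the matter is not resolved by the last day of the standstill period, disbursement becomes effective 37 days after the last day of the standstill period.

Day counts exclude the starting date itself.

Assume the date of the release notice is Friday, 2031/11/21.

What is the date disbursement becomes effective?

The last day of the objection period: 2031/11/21 + 66 days = 2032/01/26.
Adding 20 calendar days to 2032/01/26 gives 2032/02/15, which is the last day of the standstill period.
The date disbursement becomes effective: 37 calendar days after 2032/02/15 is 2032/03/23.

2032/03/23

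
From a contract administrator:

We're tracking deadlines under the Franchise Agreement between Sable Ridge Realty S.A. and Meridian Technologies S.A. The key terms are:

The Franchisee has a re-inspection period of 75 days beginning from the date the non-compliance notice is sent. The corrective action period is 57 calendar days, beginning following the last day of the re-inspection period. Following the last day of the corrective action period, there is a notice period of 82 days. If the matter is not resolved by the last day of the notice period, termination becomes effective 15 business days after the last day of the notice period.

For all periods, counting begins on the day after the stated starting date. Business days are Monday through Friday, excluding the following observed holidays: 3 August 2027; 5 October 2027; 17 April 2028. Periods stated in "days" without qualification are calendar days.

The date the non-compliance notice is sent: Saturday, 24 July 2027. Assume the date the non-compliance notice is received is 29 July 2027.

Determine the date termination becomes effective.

The last day of the re-inspection period: 75 calendar days after 24 July 2027 is 7 October 2027.
Adding 57 calendar days to 7 October 2027 gives 3 December 2027, which is the last day of the corrective action period.
The last day of the notice period: 3 December 2027 + 82 days = 23 February 2028.
The date termination becomes effective: 15 business days after Wednesday, 23 February 2028, skipping weekends — Feb 24, Feb 25, Feb 28, Feb 29, …, Mar 13, Mar 14, Mar 15 — lands on Wednesday, 15 March 2028.

15 March 2028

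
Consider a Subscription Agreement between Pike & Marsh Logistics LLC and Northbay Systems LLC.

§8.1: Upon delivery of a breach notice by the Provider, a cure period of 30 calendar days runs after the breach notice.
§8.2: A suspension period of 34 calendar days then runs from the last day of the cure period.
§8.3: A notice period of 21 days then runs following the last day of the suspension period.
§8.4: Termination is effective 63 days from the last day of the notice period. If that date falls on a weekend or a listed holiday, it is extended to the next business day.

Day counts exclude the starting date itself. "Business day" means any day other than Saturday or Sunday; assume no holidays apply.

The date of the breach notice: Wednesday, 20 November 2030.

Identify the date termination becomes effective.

17 April 2031

The last day of the cure period: 30 calendar days after 20 November 2030 is 20 December 2030.
The last day of the suspension period: 34 calendar days after 20 December 2030 is 23 January 2031.
The last day of the notice period: 23 January 2031 + 21 days = 13 February 2031.
The date termination becomes effective: 63 calendar days after 13 February 2031 is 17 April 2031. 17 April 2031 is a Thursday, so no roll-forward applies.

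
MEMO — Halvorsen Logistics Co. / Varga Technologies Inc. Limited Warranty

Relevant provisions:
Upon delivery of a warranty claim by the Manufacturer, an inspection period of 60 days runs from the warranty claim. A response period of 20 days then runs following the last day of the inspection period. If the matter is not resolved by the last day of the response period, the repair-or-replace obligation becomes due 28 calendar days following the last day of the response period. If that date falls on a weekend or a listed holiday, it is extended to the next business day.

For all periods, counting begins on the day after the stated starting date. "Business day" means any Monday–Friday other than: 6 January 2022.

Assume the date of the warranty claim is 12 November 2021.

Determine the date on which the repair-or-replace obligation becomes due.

Adding 60 calendar days to 12 November 2021 gives 11 January 2022, which is the last day of the inspection period.
The last day of the response period: 11 January 2022 + 20 days = 31 January 2022.
The date on which the repair-or-replace obligation becomes due: 31 January 2022 + 28 days = 28 February 2022. 28 February 2022 is a Monday and is not a listed holiday, so no roll-forward applies.

28 February 2022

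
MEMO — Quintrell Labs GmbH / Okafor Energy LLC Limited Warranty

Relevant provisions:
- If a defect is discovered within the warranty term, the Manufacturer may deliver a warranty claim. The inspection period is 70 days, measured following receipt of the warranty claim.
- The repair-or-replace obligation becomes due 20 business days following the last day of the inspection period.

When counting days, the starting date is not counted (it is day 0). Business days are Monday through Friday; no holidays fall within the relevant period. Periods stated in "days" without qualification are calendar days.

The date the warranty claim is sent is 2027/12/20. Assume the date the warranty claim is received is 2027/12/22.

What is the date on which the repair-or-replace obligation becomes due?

The last day of the inspection period: 70 calendar days after 2027/12/22 is 2028/03/01.
The date on which the repair-or-replace obligation becomes due: 20 business days after Wednesday, 2028/03/01, skipping weekends — Mar 2, Mar 3, Mar 6, Mar 7, …, Mar 27, Mar 28, Mar 29 — lands on Wednesday, 2028/03/29.

2028/03/29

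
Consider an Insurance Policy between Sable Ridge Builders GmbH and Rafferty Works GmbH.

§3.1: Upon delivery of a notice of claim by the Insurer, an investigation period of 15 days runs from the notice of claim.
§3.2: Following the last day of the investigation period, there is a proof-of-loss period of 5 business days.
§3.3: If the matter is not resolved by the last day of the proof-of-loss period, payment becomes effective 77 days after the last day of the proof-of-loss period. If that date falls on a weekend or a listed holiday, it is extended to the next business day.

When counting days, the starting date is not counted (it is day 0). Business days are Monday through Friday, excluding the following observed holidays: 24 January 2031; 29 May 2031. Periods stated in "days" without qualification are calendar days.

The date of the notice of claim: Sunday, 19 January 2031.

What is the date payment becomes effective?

The last day of the investigation period: 19 January 2031 + 15 days = 3 February 2031.
The last day of the proof-of-loss period: 5 business days after Monday, 3 February 2031, skipping weekends — Feb 4, Feb 5, Feb 6, Feb 7, Feb 10 — lands on Monday, 10 February 2031.
The date payment becomes effective: 10 February 2031 + 77 days = 28 April 2031. 28 April 2031 is a Monday and is not a listed holiday, so no roll-forward applies.

28 April 2031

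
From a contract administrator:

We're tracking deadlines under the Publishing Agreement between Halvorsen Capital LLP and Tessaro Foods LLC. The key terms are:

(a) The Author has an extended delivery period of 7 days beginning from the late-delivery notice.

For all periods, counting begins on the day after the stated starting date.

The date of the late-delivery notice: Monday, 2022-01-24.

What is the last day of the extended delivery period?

The last day of the extended delivery period: 2022-01-24 + 7 days = 2022-01-31.

2022-01-31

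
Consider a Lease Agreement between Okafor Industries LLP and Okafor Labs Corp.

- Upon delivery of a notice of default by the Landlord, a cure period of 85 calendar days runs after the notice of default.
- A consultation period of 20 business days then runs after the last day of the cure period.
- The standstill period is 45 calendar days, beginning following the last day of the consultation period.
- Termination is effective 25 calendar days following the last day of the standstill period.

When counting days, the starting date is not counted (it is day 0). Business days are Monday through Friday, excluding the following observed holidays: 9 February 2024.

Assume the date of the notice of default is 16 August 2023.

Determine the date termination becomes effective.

The last day of the cure period: 85 calendar days after 16 August 2023 is 9 November 2023.
The last day of the consultation period: 20 business days after Thursday, 9 November 2023, skipping weekends — Nov 10, Nov 13, Nov 14, Nov 15, …, Dec 5, Dec 6, Dec 7 — lands on Thursday, 7 December 2023.
The last day of the standstill period: 7 December 2023 + 45 days = 21 January 2024.
Adding 25 calendar days to 21 January 2024 gives 15 February 2024, which is the date termination becomes effective.

15 February 2024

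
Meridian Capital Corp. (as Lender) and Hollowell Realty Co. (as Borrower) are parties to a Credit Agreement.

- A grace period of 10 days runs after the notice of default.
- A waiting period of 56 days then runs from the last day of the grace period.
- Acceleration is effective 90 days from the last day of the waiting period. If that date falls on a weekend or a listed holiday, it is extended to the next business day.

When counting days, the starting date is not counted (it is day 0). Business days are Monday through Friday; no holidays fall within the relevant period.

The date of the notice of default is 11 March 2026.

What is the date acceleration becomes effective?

Adding 10 calendar days to 11 March 2026 gives 21 March 2026, which is the last day of the grace period.
Adding 56 calendar days to 21 March 2026 gives 16 May 2026, which is the last day of the waiting period.
The date acceleration becomes effective: 90 calendar days after 16 May 2026 is 14 August 2026. 14 August 2026 is a Friday, so no roll-forward applies.

14 August 2026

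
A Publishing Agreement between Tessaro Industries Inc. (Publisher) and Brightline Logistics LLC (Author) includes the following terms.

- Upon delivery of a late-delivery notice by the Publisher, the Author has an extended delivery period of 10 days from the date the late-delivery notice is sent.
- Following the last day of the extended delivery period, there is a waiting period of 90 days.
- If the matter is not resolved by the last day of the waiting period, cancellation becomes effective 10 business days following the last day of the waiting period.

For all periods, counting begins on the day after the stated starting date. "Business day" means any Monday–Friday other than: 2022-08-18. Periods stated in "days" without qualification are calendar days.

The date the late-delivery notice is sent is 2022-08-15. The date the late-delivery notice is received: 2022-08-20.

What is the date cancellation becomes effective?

The last day of the extended delivery period: 10 calendar days after 2022-08-15 is 2022-08-25.
The last day of the waiting period: 90 calendar days after 2022-08-25 is 2022-11-23.
From Wednesday, 2022-11-23, 10 business days (Nov 24, Nov 25, Nov 28, Nov 29, Nov 30, Dec 1, Dec 2, Dec 5, Dec 6, Dec 7, skipping weekends) brings us to Wednesday, 2022-12-07, which is the date cancellation becomes effective.

2022-12-07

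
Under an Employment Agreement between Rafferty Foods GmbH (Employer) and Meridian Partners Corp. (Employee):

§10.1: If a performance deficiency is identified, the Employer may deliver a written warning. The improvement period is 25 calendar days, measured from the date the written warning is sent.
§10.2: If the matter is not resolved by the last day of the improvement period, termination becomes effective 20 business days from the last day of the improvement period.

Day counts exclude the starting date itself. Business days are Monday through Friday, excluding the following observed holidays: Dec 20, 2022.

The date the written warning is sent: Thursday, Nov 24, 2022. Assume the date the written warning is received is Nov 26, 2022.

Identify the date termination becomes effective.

Jan 17, 2023

Adding 25 calendar days to Nov 24, 2022 gives Dec 19, 2022, which is the last day of the improvement period.
From Monday, Dec 19, 2022, 20 business days (Dec 21, Dec 22, Dec 23, Dec 26, …, Jan 13, Jan 16, Jan 17, skipping weekends and the listed holiday on Dec 20) brings us to Tuesday, Jan 17, 2023, which is the date termination becomes effective.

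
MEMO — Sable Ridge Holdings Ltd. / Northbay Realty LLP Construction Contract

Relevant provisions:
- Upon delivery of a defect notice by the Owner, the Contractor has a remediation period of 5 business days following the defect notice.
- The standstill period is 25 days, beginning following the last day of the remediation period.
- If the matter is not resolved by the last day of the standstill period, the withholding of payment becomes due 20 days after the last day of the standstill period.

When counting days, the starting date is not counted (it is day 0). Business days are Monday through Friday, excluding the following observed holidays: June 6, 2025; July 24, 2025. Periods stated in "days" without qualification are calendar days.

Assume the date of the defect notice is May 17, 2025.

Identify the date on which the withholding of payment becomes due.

July 7, 2025

From Saturday, May 17, 2025, 5 business days (May 19, May 20, May 21, May 22, May 23, skipping weekends) brings us to Friday, May 23, 2025, which is the last day of the remediation period.
The last day of the standstill period: May 23, 2025 + 25 days = June 17, 2025.
The date on which the withholding of payment becomes due: 20 calendar days after June 17, 2025 is July 7, 2025.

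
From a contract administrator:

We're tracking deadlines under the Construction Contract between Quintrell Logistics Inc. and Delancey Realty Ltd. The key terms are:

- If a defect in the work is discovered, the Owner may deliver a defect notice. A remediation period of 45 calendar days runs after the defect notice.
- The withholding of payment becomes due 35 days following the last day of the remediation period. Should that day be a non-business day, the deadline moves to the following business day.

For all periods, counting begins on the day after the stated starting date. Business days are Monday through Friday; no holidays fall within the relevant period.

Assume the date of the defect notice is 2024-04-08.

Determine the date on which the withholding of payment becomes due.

2024-06-27

The last day of the remediation period: 45 calendar days after 2024-04-08 is 2024-05-23.
The date on which the withholding of payment becomes due: 35 calendar days after 2024-05-23 is 2024-06-27. 2024-06-27 is a Thursday, so no roll-forward applies.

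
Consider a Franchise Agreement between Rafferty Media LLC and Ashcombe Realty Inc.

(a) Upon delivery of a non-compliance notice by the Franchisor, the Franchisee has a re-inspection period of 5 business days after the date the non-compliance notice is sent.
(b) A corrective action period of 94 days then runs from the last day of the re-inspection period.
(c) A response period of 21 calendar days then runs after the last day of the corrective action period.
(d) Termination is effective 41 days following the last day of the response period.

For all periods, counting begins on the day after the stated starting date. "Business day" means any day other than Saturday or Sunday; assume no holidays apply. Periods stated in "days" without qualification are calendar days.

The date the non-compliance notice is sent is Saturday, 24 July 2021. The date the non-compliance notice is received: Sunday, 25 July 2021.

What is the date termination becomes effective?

The last day of the re-inspection period: counting 5 business days from Saturday, 24 July 2021 (Jul 26, Jul 27, Jul 28, Jul 29, Jul 30, skipping weekends) reaches Friday, 30 July 2021.
The last day of the corrective action period: 30 July 2021 + 94 days = 1 November 2021.
Adding 21 calendar days to 1 November 2021 gives 22 November 2021, which is the last day of the response period.
Adding 41 calendar days to 22 November 2021 gives 2 January 2022, which is the date termination becomes effective.

2 January 2022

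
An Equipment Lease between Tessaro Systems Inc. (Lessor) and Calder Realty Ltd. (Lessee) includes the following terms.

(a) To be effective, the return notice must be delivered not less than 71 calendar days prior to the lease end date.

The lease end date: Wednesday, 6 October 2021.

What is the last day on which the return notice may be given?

6 October 2021 minus 71 days is 27 July 2021.

27 July 2021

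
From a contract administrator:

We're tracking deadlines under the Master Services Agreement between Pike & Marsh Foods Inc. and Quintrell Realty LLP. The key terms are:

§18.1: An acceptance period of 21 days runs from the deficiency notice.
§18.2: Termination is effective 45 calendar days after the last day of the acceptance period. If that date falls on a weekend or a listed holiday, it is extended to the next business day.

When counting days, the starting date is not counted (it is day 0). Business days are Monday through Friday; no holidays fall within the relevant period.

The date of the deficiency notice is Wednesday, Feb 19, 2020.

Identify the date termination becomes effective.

Apr 27, 2020

The last day of the acceptance period: Feb 19, 2020 + 21 days = Mar 11, 2020.
The date termination becomes effective: 45 calendar days after Mar 11, 2020 is Apr 25, 2020. That falls on a Saturday, so it rolls to the next business day, Monday, Apr 27, 2020.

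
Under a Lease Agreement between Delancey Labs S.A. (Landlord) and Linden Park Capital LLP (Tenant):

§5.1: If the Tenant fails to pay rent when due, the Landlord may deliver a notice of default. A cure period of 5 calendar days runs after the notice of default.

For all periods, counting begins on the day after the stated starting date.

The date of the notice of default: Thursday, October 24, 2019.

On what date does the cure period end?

October 29, 2019

Adding 5 calendar days to October 24, 2019 gives October 29, 2019, which is the last day of the cure period.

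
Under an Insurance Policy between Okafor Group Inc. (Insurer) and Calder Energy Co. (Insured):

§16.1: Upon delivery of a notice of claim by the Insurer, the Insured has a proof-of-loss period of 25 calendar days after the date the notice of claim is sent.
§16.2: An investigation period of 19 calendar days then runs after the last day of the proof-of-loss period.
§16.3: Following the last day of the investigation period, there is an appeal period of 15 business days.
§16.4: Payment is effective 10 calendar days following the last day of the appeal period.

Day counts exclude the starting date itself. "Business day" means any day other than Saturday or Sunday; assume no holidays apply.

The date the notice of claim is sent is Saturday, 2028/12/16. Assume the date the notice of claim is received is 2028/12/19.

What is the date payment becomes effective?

The last day of the proof-of-loss period: 25 calendar days after 2028/12/16 is 2029/01/10.
The last day of the investigation period: 2029/01/10 + 19 days = 2029/01/29.
The last day of the appeal period: counting 15 business days from Monday, 2029/01/29 (Jan 30, Jan 31, Feb 1, Feb 2, …, Feb 15, Feb 16, Feb 19, skipping weekends) reaches Monday, 2029/02/19.
Adding 10 calendar days to 2029/02/19 gives 2029/03/01, which is the date payment becomes effective.

2029/03/01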